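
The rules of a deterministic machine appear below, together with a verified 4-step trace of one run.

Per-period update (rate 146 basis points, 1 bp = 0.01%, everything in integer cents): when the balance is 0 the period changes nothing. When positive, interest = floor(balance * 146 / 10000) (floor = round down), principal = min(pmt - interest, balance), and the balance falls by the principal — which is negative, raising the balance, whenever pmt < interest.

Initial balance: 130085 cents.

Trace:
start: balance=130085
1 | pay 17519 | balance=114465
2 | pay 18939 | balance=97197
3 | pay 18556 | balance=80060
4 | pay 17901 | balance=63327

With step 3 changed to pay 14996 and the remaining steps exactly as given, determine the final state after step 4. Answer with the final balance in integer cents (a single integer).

(re-executing from step 3 with the substitution; state before step 3: balance=97197)
3 | pay 14996 | balance=83620
4 | pay 17901 | balance=66939

66939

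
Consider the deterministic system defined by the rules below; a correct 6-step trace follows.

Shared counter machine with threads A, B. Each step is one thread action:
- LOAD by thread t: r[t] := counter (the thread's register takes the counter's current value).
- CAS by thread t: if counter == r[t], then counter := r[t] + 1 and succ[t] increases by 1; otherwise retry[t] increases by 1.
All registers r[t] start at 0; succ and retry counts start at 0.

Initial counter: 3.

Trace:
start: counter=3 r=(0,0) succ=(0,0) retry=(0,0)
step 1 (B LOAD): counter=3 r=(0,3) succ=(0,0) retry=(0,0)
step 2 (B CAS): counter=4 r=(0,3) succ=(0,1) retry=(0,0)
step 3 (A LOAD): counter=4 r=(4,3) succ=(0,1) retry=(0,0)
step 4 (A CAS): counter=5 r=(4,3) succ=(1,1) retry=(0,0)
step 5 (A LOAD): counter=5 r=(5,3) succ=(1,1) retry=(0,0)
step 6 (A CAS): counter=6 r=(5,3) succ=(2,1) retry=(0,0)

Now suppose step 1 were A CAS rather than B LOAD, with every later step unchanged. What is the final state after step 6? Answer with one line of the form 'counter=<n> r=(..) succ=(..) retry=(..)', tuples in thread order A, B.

(re-executing from step 1 with the substitution; state before step 1: counter=3 r=(0,0) succ=(0,0) retry=(0,0))
step 1 (A CAS): counter=3 r=(0,0) succ=(0,0) retry=(1,0)
step 2 (B CAS): counter=3 r=(0,0) succ=(0,0) retry=(1,1)
step 3 (A LOAD): counter=3 r=(3,0) succ=(0,0) retry=(1,1)
step 4 (A CAS): counter=4 r=(3,0) succ=(1,0) retry=(1,1)
step 5 (A LOAD): counter=4 r=(4,0) succ=(1,0) retry=(1,1)
step 6 (A CAS): counter=5 r=(4,0) succ=(2,0) retry=(1,1)

counter=5 r=(4,0) succ=(2,0) retry=(1,1)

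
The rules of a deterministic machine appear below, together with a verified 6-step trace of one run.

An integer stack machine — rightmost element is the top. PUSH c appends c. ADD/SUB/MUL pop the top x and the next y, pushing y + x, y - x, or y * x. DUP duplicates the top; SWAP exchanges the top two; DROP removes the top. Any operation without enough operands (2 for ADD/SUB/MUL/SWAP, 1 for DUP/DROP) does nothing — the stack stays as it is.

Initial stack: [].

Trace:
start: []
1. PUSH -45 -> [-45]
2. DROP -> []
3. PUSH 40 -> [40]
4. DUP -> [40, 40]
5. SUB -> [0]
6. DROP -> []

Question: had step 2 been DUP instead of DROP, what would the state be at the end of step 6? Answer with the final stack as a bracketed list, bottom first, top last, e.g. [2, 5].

(re-executing from step 2 with the substitution; state before step 2: [-45])
2. DUP -> [-45, -45]
3. PUSH 40 -> [-45, -45, 40]
4. DUP -> [-45, -45, 40, 40]
5. SUB -> [-45, -45, 0]
6. DROP -> [-45, -45]

[-45, -45]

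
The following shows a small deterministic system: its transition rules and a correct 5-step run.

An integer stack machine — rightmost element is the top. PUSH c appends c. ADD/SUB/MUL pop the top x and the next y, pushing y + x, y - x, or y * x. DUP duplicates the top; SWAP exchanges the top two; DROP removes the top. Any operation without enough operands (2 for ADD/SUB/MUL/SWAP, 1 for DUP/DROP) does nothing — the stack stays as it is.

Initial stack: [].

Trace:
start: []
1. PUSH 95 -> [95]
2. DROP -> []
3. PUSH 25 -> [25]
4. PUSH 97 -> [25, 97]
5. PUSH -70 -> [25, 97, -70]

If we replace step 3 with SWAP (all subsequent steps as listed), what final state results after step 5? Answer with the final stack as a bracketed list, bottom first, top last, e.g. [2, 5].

[97, -70]

(re-executing from step 3 with the substitution; state before step 3: [])
3. SWAP -> []
4. PUSH 97 -> [97]
5. PUSH -70 -> [97, -70]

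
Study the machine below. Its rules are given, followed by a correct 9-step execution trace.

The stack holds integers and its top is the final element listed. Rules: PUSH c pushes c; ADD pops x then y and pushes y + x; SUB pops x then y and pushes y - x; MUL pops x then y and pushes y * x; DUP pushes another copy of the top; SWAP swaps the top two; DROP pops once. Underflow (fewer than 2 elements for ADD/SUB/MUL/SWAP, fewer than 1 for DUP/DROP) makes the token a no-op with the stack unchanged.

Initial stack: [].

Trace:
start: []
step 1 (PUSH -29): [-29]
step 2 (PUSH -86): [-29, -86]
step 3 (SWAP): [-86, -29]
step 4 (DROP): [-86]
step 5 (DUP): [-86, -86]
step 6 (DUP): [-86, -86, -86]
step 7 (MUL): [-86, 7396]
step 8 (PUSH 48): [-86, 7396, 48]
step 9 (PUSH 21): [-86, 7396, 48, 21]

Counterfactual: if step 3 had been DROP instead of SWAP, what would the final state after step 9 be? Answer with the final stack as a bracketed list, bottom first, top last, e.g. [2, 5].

(re-executing from step 3 with the substitution; state before step 3: [-29, -86])
step 3 (DROP): [-29]
step 4 (DROP): []
step 5 (DUP): []
step 6 (DUP): []
step 7 (MUL): []
step 8 (PUSH 48): [48]
step 9 (PUSH 21): [48, 21]

[48, 21]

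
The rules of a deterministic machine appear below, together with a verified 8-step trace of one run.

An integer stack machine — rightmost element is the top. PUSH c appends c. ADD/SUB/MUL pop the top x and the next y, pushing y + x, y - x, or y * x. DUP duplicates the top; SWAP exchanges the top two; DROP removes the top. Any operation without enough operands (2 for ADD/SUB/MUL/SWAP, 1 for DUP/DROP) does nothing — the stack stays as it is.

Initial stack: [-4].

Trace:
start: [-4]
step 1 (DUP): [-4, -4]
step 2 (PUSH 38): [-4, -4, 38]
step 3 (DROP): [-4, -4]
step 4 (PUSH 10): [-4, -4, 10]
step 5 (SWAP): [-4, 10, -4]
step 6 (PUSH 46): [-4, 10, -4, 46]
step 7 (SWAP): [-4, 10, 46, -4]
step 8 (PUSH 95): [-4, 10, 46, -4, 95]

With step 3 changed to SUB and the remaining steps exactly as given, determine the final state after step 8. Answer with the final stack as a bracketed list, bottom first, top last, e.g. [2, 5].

[-4, 10, 46, -42, 95]

(re-executing from step 3 with the substitution; state before step 3: [-4, -4, 38])
step 3 (SUB): [-4, -42]
step 4 (PUSH 10): [-4, -42, 10]
step 5 (SWAP): [-4, 10, -42]
step 6 (PUSH 46): [-4, 10, -42, 46]
step 7 (SWAP): [-4, 10, 46, -42]
step 8 (PUSH 95): [-4, 10, 46, -42, 95]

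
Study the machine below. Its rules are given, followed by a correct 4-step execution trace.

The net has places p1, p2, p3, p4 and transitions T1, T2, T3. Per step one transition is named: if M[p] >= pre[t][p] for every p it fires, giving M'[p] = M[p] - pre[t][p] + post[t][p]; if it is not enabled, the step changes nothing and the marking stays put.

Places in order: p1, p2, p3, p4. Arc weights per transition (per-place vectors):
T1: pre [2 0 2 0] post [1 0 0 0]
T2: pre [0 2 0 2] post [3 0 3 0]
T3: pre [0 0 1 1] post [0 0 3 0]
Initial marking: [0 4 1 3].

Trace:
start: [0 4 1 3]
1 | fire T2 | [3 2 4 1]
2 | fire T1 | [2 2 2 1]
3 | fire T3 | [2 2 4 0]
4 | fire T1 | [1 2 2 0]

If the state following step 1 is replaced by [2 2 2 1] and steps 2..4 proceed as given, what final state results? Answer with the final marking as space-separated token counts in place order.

state after step 1 := [2 2 2 1]
2 | fire T1 | [1 2 0 1]
3 | fire T3 | [1 2 0 1]
4 | fire T1 | [1 2 0 1]

1 2 0 1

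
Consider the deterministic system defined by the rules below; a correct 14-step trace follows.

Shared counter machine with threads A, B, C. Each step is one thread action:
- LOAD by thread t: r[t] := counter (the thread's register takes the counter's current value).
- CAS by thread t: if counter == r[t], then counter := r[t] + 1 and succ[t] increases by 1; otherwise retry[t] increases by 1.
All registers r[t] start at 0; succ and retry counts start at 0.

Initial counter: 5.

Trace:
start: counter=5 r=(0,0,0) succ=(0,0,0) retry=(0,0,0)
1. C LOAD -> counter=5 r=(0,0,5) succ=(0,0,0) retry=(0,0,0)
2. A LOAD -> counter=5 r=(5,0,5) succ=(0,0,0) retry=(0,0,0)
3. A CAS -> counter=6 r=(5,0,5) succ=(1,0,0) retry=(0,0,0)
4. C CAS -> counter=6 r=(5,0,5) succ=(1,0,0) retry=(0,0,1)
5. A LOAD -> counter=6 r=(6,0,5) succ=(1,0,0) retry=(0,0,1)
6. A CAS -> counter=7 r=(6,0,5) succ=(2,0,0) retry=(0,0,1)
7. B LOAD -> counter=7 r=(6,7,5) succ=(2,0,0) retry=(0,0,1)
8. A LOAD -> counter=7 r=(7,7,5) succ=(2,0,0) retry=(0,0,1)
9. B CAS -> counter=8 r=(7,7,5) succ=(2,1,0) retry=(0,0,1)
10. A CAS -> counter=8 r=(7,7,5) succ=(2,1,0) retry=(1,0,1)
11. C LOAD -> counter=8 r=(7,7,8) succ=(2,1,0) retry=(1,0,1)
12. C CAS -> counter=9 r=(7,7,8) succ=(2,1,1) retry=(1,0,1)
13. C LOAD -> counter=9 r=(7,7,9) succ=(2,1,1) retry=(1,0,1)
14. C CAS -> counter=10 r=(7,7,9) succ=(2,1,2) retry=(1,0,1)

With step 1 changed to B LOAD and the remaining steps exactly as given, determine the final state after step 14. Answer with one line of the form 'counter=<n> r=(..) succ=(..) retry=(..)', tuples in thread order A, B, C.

(re-executing from step 1 with the substitution; state before step 1: counter=5 r=(0,0,0) succ=(0,0,0) retry=(0,0,0))
1. B LOAD -> counter=5 r=(0,5,0) succ=(0,0,0) retry=(0,0,0)
2. A LOAD -> counter=5 r=(5,5,0) succ=(0,0,0) retry=(0,0,0)
3. A CAS -> counter=6 r=(5,5,0) succ=(1,0,0) retry=(0,0,0)
4. C CAS -> counter=6 r=(5,5,0) succ=(1,0,0) retry=(0,0,1)
5. A LOAD -> counter=6 r=(6,5,0) succ=(1,0,0) retry=(0,0,1)
6. A CAS -> counter=7 r=(6,5,0) succ=(2,0,0) retry=(0,0,1)
7. B LOAD -> counter=7 r=(6,7,0) succ=(2,0,0) retry=(0,0,1)
8. A LOAD -> counter=7 r=(7,7,0) succ=(2,0,0) retry=(0,0,1)
9. B CAS -> counter=8 r=(7,7,0) succ=(2,1,0) retry=(0,0,1)
10. A CAS -> counter=8 r=(7,7,0) succ=(2,1,0) retry=(1,0,1)
11. C LOAD -> counter=8 r=(7,7,8) succ=(2,1,0) retry=(1,0,1)
12. C CAS -> counter=9 r=(7,7,8) succ=(2,1,1) retry=(1,0,1)
13. C LOAD -> counter=9 r=(7,7,9) succ=(2,1,1) retry=(1,0,1)
14. C CAS -> counter=10 r=(7,7,9) succ=(2,1,2) retry=(1,0,1)

counter=10 r=(7,7,9) succ=(2,1,2) retry=(1,0,1)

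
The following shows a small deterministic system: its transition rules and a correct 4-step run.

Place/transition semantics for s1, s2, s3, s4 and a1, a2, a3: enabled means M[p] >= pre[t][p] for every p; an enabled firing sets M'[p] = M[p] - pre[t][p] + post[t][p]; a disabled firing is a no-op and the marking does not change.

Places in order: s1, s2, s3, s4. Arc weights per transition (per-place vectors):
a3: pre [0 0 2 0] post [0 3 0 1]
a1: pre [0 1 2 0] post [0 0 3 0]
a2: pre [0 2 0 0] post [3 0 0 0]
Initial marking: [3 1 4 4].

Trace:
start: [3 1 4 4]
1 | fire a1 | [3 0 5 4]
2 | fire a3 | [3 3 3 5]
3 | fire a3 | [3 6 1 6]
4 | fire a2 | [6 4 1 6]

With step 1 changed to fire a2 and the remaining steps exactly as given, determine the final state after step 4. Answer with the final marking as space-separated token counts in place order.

(re-executing from step 1 with the substitution; state before step 1: [3 1 4 4])
1 | fire a2 | [3 1 4 4]
2 | fire a3 | [3 4 2 5]
3 | fire a3 | [3 7 0 6]
4 | fire a2 | [6 5 0 6]

6 5 0 6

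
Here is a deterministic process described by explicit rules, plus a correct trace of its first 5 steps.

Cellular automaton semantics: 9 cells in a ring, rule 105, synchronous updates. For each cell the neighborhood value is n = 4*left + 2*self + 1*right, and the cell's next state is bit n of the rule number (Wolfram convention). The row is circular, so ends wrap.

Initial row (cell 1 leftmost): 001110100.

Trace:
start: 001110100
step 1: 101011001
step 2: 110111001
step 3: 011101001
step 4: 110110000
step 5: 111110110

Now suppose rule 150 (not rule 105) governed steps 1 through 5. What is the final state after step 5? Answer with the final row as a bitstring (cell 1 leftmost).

(re-executing steps 1..5 under rule 150; state before step 1: 001110100)
step 1: 010100110
step 2: 110111001
step 3: 100010110
step 4: 110110000
step 5: 000001001

000001001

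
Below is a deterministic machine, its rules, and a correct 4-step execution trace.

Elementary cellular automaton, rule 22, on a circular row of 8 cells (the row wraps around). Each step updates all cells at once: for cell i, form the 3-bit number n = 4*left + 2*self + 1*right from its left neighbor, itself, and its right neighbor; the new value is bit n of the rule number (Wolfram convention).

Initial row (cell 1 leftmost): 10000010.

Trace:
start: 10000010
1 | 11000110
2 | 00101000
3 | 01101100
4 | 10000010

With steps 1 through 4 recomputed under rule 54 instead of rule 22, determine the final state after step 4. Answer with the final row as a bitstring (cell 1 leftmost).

10000010

(re-executing steps 1..4 under rule 54; state before step 1: 10000010)
1 | 11000111
2 | 00101000
3 | 01111100
4 | 10000010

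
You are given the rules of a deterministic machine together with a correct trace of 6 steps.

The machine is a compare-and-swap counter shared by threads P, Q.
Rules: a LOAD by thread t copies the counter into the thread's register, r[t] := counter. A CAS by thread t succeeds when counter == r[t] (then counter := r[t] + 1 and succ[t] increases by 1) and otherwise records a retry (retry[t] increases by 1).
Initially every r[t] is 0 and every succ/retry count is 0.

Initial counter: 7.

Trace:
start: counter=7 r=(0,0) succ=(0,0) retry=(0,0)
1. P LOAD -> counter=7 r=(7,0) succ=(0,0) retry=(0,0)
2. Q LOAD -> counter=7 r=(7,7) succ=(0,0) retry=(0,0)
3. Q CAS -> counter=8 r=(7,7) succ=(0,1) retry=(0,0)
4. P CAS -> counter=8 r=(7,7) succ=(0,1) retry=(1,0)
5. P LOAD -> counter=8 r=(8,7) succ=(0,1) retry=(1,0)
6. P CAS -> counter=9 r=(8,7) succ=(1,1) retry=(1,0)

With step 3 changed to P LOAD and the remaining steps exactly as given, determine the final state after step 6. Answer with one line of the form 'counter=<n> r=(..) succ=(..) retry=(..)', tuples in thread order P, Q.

(re-executing from step 3 with the substitution; state before step 3: counter=7 r=(7,7) succ=(0,0) retry=(0,0))
3. P LOAD -> counter=7 r=(7,7) succ=(0,0) retry=(0,0)
4. P CAS -> counter=8 r=(7,7) succ=(1,0) retry=(0,0)
5. P LOAD -> counter=8 r=(8,7) succ=(1,0) retry=(0,0)
6. P CAS -> counter=9 r=(8,7) succ=(2,0) retry=(0,0)

counter=9 r=(8,7) succ=(2,0) retry=(0,0)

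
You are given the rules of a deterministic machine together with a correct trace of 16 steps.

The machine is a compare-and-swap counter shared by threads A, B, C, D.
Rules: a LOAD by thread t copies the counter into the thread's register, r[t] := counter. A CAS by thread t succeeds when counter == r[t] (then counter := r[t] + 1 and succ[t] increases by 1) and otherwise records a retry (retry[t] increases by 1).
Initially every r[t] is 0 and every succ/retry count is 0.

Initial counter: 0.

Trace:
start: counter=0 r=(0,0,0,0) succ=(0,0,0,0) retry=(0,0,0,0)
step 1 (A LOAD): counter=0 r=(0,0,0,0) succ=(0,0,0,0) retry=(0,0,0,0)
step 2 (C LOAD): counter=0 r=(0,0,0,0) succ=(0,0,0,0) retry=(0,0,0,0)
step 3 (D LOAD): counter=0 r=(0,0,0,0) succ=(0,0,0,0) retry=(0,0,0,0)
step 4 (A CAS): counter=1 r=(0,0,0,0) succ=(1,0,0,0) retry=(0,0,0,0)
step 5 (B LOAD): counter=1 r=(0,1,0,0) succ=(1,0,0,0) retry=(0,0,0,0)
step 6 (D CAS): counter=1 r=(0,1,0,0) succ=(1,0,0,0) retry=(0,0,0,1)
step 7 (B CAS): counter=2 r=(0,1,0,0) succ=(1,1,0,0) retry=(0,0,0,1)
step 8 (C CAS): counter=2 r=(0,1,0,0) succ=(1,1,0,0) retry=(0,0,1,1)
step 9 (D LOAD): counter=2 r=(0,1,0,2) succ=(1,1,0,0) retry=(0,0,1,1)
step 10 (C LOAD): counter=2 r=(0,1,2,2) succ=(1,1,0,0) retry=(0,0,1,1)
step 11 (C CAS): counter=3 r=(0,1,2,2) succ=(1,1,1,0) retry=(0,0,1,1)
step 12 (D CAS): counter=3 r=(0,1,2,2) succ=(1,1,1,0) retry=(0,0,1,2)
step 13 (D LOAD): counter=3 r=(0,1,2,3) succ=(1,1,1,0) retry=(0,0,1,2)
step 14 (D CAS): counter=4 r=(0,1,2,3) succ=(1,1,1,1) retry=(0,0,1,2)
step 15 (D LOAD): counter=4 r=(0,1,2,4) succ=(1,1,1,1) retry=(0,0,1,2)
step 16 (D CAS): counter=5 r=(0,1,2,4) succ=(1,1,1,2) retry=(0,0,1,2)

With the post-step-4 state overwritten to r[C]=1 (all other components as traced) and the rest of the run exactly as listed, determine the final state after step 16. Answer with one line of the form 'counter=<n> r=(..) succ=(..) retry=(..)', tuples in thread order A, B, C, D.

counter=5 r=(0,1,2,4) succ=(1,1,1,2) retry=(0,0,1,2)

state after step 4 := counter=1 r=(0,0,1,0) succ=(1,0,0,0) retry=(0,0,0,0)
step 5 (B LOAD): counter=1 r=(0,1,1,0) succ=(1,0,0,0) retry=(0,0,0,0)
step 6 (D CAS): counter=1 r=(0,1,1,0) succ=(1,0,0,0) retry=(0,0,0,1)
step 7 (B CAS): counter=2 r=(0,1,1,0) succ=(1,1,0,0) retry=(0,0,0,1)
step 8 (C CAS): counter=2 r=(0,1,1,0) succ=(1,1,0,0) retry=(0,0,1,1)
step 9 (D LOAD): counter=2 r=(0,1,1,2) succ=(1,1,0,0) retry=(0,0,1,1)
step 10 (C LOAD): counter=2 r=(0,1,2,2) succ=(1,1,0,0) retry=(0,0,1,1)
step 11 (C CAS): counter=3 r=(0,1,2,2) succ=(1,1,1,0) retry=(0,0,1,1)
step 12 (D CAS): counter=3 r=(0,1,2,2) succ=(1,1,1,0) retry=(0,0,1,2)
step 13 (D LOAD): counter=3 r=(0,1,2,3) succ=(1,1,1,0) retry=(0,0,1,2)
step 14 (D CAS): counter=4 r=(0,1,2,3) succ=(1,1,1,1) retry=(0,0,1,2)
step 15 (D LOAD): counter=4 r=(0,1,2,4) succ=(1,1,1,1) retry=(0,0,1,2)
step 16 (D CAS): counter=5 r=(0,1,2,4) succ=(1,1,1,2) retry=(0,0,1,2)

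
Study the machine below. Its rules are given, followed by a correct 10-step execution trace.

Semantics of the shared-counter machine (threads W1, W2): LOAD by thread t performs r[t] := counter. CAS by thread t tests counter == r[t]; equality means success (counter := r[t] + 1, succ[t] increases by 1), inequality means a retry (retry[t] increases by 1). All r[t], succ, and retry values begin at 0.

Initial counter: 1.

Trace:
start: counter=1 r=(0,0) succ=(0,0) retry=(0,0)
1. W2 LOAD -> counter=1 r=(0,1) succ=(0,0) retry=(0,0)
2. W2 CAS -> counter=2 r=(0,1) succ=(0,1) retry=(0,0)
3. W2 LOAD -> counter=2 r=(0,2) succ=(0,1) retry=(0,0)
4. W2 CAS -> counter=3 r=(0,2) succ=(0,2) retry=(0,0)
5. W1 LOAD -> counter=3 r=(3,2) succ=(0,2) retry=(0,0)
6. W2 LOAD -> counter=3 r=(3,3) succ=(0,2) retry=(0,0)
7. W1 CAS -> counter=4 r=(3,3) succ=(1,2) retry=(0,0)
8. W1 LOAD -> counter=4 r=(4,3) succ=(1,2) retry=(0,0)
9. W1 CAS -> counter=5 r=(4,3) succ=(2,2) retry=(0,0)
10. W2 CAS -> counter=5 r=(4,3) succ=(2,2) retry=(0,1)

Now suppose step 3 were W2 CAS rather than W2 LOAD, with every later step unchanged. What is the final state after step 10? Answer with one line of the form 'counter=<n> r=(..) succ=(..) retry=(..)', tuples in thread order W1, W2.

(re-executing from step 3 with the substitution; state before step 3: counter=2 r=(0,1) succ=(0,1) retry=(0,0))
3. W2 CAS -> counter=2 r=(0,1) succ=(0,1) retry=(0,1)
4. W2 CAS -> counter=2 r=(0,1) succ=(0,1) retry=(0,2)
5. W1 LOAD -> counter=2 r=(2,1) succ=(0,1) retry=(0,2)
6. W2 LOAD -> counter=2 r=(2,2) succ=(0,1) retry=(0,2)
7. W1 CAS -> counter=3 r=(2,2) succ=(1,1) retry=(0,2)
8. W1 LOAD -> counter=3 r=(3,2) succ=(1,1) retry=(0,2)
9. W1 CAS -> counter=4 r=(3,2) succ=(2,1) retry=(0,2)
10. W2 CAS -> counter=4 r=(3,2) succ=(2,1) retry=(0,3)

counter=4 r=(3,2) succ=(2,1) retry=(0,3)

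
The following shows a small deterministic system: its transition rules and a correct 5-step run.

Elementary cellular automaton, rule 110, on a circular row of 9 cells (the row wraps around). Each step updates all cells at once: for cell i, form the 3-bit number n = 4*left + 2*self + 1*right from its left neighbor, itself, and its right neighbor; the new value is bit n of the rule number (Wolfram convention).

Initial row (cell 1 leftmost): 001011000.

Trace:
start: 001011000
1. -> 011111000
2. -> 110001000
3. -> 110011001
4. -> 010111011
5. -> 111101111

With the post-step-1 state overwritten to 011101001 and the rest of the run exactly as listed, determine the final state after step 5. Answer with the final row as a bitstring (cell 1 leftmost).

111101111

state after step 1 := 011101001
2. -> 110111011
3. -> 011101110
4. -> 110111010
5. -> 111101111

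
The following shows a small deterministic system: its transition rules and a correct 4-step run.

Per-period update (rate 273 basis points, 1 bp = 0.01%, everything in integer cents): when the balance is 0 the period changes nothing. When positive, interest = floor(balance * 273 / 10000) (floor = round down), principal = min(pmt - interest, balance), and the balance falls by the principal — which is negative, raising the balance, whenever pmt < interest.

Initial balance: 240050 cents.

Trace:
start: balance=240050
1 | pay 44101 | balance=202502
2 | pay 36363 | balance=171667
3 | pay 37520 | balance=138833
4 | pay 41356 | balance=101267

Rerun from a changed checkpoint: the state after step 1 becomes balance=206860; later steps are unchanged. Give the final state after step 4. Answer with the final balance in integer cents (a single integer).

105991

state after step 1 := balance=206860
2 | pay 36363 | balance=176144
3 | pay 37520 | balance=143432
4 | pay 41356 | balance=105991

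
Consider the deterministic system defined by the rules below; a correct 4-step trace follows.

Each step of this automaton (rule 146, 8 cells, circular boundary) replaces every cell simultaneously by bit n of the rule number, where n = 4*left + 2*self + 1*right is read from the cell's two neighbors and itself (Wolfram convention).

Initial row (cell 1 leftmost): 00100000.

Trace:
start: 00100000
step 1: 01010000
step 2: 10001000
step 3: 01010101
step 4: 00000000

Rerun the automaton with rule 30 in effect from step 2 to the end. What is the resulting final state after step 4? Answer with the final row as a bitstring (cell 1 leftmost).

(re-executing steps 2..4 under rule 30; state before step 2: 01010000)
step 2: 11011000
step 3: 10010101
step 4: 01110101

01110101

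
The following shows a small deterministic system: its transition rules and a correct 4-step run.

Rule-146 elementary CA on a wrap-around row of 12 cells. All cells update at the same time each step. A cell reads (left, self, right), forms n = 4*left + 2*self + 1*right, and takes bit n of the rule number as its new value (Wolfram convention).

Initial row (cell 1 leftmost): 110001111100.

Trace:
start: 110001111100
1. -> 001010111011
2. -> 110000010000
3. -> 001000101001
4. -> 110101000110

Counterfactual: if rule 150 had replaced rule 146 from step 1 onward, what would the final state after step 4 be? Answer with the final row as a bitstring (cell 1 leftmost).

(re-executing steps 1..4 under rule 150; state before step 1: 110001111100)
1. -> 001010111011
2. -> 111010010000
3. -> 010011111001
4. -> 011101110111

011101110111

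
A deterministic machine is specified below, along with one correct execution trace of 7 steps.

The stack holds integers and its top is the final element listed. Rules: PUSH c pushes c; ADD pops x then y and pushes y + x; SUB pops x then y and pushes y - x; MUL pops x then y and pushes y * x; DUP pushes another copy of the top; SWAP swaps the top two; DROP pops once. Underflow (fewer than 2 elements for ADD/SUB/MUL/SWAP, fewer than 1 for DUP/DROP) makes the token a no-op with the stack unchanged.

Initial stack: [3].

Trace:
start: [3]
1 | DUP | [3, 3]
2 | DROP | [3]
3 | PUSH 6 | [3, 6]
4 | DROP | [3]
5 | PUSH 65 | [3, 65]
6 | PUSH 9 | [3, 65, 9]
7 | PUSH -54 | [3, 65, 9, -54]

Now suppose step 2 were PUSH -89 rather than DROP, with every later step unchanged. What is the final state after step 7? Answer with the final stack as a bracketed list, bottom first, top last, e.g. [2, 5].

(re-executing from step 2 with the substitution; state before step 2: [3, 3])
2 | PUSH -89 | [3, 3, -89]
3 | PUSH 6 | [3, 3, -89, 6]
4 | DROP | [3, 3, -89]
5 | PUSH 65 | [3, 3, -89, 65]
6 | PUSH 9 | [3, 3, -89, 65, 9]
7 | PUSH -54 | [3, 3, -89, 65, 9, -54]

[3, 3, -89, 65, 9, -54]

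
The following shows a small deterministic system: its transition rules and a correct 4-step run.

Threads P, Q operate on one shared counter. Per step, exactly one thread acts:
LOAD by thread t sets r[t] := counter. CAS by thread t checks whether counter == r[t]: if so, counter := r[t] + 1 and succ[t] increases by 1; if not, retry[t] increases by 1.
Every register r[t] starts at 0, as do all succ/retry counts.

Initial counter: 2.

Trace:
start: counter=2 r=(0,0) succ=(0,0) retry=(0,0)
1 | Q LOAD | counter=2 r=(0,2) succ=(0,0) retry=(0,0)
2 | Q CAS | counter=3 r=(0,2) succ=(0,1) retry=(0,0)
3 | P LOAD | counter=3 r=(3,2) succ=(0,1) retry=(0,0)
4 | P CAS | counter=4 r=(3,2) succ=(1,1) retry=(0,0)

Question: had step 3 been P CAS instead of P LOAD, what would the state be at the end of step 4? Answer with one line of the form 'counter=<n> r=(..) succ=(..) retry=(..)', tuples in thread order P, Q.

counter=3 r=(0,2) succ=(0,1) retry=(2,0)

(re-executing from step 3 with the substitution; state before step 3: counter=3 r=(0,2) succ=(0,1) retry=(0,0))
3 | P CAS | counter=3 r=(0,2) succ=(0,1) retry=(1,0)
4 | P CAS | counter=3 r=(0,2) succ=(0,1) retry=(2,0)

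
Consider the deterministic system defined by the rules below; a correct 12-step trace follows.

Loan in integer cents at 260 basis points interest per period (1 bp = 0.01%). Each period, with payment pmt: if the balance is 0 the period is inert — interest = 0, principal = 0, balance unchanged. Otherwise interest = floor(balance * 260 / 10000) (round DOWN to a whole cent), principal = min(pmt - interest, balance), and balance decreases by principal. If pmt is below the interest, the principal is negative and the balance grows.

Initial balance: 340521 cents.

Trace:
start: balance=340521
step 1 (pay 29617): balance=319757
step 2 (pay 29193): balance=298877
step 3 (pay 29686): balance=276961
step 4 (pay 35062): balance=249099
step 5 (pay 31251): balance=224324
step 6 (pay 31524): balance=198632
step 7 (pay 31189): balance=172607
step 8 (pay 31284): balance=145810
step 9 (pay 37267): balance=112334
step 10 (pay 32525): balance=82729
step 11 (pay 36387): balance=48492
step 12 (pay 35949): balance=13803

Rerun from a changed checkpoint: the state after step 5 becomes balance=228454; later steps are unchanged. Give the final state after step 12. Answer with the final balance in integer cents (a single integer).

state after step 5 := balance=228454
step 6 (pay 31524): balance=202869
step 7 (pay 31189): balance=176954
step 8 (pay 31284): balance=150270
step 9 (pay 37267): balance=116910
step 10 (pay 32525): balance=87424
step 11 (pay 36387): balance=53310
step 12 (pay 35949): balance=18747

18747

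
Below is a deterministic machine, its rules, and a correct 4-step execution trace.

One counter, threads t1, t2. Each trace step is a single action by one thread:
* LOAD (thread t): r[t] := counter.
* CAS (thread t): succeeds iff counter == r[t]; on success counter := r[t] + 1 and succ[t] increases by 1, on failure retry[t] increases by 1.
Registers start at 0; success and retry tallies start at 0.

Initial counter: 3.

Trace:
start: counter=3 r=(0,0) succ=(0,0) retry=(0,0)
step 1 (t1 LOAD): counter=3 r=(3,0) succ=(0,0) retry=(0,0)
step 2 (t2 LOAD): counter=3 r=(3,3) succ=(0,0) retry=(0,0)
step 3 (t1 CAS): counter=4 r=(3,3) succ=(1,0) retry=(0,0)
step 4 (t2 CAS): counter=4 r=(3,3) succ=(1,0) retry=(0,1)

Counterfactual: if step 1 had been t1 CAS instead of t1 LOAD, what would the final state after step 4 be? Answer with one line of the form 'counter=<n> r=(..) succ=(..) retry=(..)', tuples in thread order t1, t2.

(re-executing from step 1 with the substitution; state before step 1: counter=3 r=(0,0) succ=(0,0) retry=(0,0))
step 1 (t1 CAS): counter=3 r=(0,0) succ=(0,0) retry=(1,0)
step 2 (t2 LOAD): counter=3 r=(0,3) succ=(0,0) retry=(1,0)
step 3 (t1 CAS): counter=3 r=(0,3) succ=(0,0) retry=(2,0)
step 4 (t2 CAS): counter=4 r=(0,3) succ=(0,1) retry=(2,0)

counter=4 r=(0,3) succ=(0,1) retry=(2,0)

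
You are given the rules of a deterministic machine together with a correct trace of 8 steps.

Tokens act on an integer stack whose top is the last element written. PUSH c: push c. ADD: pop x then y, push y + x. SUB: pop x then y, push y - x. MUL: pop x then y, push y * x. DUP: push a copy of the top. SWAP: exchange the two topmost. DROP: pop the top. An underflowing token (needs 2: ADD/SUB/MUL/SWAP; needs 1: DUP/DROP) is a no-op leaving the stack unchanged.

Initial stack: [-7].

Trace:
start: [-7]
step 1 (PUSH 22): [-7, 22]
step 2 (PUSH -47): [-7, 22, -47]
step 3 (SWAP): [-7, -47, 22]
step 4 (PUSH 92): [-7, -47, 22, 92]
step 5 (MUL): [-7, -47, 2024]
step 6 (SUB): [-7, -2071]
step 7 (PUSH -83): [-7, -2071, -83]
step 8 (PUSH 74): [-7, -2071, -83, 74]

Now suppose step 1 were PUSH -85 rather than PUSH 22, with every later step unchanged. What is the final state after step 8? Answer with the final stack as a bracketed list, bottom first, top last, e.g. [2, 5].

(re-executing from step 1 with the substitution; state before step 1: [-7])
step 1 (PUSH -85): [-7, -85]
step 2 (PUSH -47): [-7, -85, -47]
step 3 (SWAP): [-7, -47, -85]
step 4 (PUSH 92): [-7, -47, -85, 92]
step 5 (MUL): [-7, -47, -7820]
step 6 (SUB): [-7, 7773]
step 7 (PUSH -83): [-7, 7773, -83]
step 8 (PUSH 74): [-7, 7773, -83, 74]

[-7, 7773, -83, 74]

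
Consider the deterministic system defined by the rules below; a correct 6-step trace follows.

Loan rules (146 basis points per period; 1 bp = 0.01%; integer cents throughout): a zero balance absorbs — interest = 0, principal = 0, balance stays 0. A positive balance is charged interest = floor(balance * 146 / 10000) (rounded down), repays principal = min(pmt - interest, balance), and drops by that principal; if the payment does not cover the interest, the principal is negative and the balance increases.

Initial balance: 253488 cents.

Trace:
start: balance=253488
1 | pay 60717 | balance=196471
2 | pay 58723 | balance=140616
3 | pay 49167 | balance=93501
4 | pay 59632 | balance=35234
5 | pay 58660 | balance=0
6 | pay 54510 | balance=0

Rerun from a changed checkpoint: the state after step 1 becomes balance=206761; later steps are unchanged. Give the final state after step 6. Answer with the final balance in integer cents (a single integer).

0

state after step 1 := balance=206761
2 | pay 58723 | balance=151056
3 | pay 49167 | balance=104094
4 | pay 59632 | balance=45981
5 | pay 58660 | balance=0
6 | pay 54510 | balance=0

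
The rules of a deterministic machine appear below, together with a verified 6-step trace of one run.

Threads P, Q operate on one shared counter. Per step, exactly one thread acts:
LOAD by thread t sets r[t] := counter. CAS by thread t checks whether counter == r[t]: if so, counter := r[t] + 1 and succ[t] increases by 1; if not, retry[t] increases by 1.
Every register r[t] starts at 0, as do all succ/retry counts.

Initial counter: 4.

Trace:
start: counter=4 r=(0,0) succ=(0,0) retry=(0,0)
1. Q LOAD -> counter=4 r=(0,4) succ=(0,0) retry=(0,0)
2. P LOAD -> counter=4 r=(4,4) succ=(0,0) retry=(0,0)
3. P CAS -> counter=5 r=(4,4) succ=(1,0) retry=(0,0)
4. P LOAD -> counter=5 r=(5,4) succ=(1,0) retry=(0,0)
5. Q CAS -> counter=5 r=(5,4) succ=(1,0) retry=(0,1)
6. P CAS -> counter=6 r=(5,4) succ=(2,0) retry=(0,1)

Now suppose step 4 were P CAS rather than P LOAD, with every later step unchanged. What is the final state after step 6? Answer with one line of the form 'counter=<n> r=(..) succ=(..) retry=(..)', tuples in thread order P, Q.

(re-executing from step 4 with the substitution; state before step 4: counter=5 r=(4,4) succ=(1,0) retry=(0,0))
4. P CAS -> counter=5 r=(4,4) succ=(1,0) retry=(1,0)
5. Q CAS -> counter=5 r=(4,4) succ=(1,0) retry=(1,1)
6. P CAS -> counter=5 r=(4,4) succ=(1,0) retry=(2,1)

counter=5 r=(4,4) succ=(1,0) retry=(2,1)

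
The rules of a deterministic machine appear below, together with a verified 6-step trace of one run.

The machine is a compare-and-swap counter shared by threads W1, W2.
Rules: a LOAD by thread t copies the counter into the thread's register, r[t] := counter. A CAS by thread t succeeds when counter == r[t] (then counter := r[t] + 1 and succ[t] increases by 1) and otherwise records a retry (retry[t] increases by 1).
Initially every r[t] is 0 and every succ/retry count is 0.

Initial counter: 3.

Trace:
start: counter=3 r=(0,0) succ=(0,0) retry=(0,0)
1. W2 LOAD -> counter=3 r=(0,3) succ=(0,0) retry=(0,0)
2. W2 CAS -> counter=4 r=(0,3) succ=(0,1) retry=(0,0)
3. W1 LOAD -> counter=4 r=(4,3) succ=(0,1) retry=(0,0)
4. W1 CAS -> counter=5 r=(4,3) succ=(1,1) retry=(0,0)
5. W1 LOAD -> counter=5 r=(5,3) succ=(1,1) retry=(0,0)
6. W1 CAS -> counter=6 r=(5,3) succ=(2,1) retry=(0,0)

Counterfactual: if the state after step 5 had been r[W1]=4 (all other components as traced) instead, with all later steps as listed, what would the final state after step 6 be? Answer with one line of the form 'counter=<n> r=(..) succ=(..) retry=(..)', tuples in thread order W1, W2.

state after step 5 := counter=5 r=(4,3) succ=(1,1) retry=(0,0)
6. W1 CAS -> counter=5 r=(4,3) succ=(1,1) retry=(1,0)

counter=5 r=(4,3) succ=(1,1) retry=(1,0)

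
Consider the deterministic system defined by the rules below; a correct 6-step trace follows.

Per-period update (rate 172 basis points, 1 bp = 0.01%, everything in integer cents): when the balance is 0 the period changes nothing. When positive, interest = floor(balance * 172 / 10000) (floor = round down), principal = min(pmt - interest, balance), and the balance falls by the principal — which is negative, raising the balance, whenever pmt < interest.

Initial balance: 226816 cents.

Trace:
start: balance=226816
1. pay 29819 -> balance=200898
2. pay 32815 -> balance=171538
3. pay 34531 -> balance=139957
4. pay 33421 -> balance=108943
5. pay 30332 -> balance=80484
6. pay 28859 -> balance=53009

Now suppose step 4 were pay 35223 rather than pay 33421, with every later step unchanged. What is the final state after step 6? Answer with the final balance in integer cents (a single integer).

(re-executing from step 4 with the substitution; state before step 4: balance=139957)
4. pay 35223 -> balance=107141
5. pay 30332 -> balance=78651
6. pay 28859 -> balance=51144

51144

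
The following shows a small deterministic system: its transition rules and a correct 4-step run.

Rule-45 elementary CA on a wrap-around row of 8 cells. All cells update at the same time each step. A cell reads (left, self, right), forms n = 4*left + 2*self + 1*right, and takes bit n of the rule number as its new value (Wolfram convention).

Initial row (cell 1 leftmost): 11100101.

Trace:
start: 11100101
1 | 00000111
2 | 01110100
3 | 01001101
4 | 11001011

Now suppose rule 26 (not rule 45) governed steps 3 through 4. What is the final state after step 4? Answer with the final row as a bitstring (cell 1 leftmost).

(re-executing steps 3..4 under rule 26; state before step 3: 01110100)
3 | 11000010
4 | 10100100

10100100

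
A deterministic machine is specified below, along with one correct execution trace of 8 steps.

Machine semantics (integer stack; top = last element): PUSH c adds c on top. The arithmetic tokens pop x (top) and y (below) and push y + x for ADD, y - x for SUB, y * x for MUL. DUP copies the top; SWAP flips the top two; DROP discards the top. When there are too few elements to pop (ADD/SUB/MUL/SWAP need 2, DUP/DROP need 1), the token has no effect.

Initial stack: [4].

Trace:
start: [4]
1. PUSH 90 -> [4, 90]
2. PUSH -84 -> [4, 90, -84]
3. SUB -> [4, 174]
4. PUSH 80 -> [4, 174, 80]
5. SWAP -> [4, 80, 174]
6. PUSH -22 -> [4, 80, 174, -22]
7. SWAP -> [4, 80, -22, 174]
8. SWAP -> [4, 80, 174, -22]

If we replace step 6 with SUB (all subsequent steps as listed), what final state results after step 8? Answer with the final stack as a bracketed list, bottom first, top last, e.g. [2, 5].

(re-executing from step 6 with the substitution; state before step 6: [4, 80, 174])
6. SUB -> [4, -94]
7. SWAP -> [-94, 4]
8. SWAP -> [4, -94]

[4, -94]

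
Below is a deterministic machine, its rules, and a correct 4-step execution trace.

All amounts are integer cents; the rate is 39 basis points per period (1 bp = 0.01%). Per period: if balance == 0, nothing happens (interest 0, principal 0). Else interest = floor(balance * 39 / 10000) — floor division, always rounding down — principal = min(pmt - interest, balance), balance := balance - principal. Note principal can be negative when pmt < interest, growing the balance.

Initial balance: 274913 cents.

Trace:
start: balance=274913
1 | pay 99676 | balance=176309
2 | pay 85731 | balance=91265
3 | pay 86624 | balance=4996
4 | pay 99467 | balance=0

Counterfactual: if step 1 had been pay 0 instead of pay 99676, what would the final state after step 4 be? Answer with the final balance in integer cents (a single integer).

(re-executing from step 1 with the substitution; state before step 1: balance=274913)
1 | pay 0 | balance=275985
2 | pay 85731 | balance=191330
3 | pay 86624 | balance=105452
4 | pay 99467 | balance=6396

6396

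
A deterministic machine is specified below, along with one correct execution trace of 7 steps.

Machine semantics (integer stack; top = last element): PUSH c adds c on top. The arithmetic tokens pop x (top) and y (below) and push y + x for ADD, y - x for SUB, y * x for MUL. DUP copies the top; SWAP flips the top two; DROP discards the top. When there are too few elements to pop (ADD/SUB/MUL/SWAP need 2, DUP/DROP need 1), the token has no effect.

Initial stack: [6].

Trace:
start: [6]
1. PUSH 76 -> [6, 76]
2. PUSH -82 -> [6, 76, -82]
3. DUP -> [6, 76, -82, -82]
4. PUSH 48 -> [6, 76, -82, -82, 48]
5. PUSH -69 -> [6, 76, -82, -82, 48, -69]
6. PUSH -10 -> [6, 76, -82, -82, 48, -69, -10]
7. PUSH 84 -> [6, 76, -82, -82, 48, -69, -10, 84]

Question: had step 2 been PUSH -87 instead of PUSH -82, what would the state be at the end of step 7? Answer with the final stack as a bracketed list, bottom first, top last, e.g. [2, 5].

[6, 76, -87, -87, 48, -69, -10, 84]

(re-executing from step 2 with the substitution; state before step 2: [6, 76])
2. PUSH -87 -> [6, 76, -87]
3. DUP -> [6, 76, -87, -87]
4. PUSH 48 -> [6, 76, -87, -87, 48]
5. PUSH -69 -> [6, 76, -87, -87, 48, -69]
6. PUSH -10 -> [6, 76, -87, -87, 48, -69, -10]
7. PUSH 84 -> [6, 76, -87, -87, 48, -69, -10, 84]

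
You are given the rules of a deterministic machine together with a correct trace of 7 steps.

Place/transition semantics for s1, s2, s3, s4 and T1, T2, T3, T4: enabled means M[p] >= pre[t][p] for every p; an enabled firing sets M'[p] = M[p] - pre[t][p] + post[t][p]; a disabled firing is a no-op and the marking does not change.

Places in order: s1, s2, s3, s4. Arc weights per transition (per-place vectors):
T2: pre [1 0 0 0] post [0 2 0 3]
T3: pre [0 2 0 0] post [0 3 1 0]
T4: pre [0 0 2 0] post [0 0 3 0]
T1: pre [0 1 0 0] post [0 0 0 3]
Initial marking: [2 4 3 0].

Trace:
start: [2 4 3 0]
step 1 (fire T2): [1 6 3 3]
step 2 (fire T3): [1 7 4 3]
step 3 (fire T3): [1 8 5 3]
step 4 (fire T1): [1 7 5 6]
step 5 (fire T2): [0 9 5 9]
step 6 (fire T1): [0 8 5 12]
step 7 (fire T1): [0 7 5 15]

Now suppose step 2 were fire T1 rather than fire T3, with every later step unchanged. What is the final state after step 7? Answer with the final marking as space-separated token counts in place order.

(re-executing from step 2 with the substitution; state before step 2: [1 6 3 3])
step 2 (fire T1): [1 5 3 6]
step 3 (fire T3): [1 6 4 6]
step 4 (fire T1): [1 5 4 9]
step 5 (fire T2): [0 7 4 12]
step 6 (fire T1): [0 6 4 15]
step 7 (fire T1): [0 5 4 18]

0 5 4 18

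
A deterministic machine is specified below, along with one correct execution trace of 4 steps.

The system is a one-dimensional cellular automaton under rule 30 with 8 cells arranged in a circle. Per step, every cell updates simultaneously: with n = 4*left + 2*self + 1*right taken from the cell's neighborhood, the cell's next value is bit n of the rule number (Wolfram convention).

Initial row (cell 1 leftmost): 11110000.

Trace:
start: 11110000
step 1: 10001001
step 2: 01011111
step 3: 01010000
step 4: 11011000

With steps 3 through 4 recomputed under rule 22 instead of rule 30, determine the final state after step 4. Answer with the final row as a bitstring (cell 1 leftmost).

11100000

(re-executing steps 3..4 under rule 22; state before step 3: 01011111)
step 3: 01000000
step 4: 11100000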